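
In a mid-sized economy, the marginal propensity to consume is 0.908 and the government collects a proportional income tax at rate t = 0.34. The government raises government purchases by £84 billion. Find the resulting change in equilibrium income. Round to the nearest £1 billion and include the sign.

+£210 billion

Expenditure multiplier = 1/(1 − c(1−t)) = 1/(1 − 0.908×0.66) = 1/0.40072 ≈ 2.496.
ΔY = k × ΔG = (+£84 billion) / 0.40072 ≈ +£210 billion.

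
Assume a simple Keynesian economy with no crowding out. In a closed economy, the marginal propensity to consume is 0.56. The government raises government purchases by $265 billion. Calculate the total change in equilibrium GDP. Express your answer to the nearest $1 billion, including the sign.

Government-spending multiplier = 1/(1 − MPC) = 1/(1 − 0.56) = 1/0.44 ≈ 2.273.
ΔY = k × ΔG = (+$265 billion) / 0.44 ≈ +$602 billion.

+$602 billion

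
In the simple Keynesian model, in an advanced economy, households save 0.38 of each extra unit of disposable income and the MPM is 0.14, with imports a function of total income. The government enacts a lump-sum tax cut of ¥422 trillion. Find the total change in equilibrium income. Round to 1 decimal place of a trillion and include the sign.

MPC = 1 − MPS = 1 − 0.38 = 0.62.
A lump-sum tax change of −¥422 trillion shifts disposable income by +¥422 trillion; first-round consumption changes by −c × ΔT = −0.62 × (−¥422 trillion) = +¥261.64 trillion.
Expenditure multiplier = 1/(1 − c + m) = 1/(1 − 0.62 + 0.14) = 1/0.52 ≈ 1.923.
The tax multiplier is −c × k ≈ −1.192, so ΔY = k × (−c·ΔT) = (+¥261.64 trillion) / 0.52 ≈ +¥503.2 trillion.

+¥503.2 trillion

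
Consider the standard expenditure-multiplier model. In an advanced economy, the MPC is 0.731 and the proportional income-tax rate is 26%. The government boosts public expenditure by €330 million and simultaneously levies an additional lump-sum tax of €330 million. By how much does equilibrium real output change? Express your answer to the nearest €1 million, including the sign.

+€193 million

Expenditure multiplier = 1/(1 − c(1−t)) = 1/(1 − 0.731×0.74) = 1/0.45906 ≈ 2.178.
ΔG contributes k·ΔG = (+€330 million) / 0.45906 ≈ +€718.9 million.
ΔT of +€330 million changes first-round spending by −c·ΔT = −€241.23 million, contributing k·(−c·ΔT) = (−€241.23 million) / 0.45906 ≈ −€525.5 million.
Net ΔY = k(ΔG − c·ΔT) = (+€88.77 million) / 0.45906 ≈ +€193 million.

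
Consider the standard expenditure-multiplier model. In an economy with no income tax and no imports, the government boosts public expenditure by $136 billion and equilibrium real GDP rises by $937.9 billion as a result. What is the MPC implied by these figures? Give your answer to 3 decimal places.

0.855

Implied spending multiplier k = ΔY/ΔG = 937.9/136 ≈ 6.8963.
Since k = 1/(1 − MPC), MPC = 1 − 1/k = 1 − ΔG/ΔY = 1 − 136/937.9 ≈ 0.855.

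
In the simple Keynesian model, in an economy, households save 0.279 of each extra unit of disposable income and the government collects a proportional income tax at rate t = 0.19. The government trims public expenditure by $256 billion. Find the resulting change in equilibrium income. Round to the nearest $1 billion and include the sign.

−$615 billion

MPC = 1 − MPS = 1 − 0.279 = 0.721.
Spending multiplier = 1/(1 − c(1−t)) = 1/(1 − 0.721×0.81) = 1/0.41599 ≈ 2.404.
ΔY = k × ΔG = (−$256 billion) / 0.41599 ≈ −$615 billion.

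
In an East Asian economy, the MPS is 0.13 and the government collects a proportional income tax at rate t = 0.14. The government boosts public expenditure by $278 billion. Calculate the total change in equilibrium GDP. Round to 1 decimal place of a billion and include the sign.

MPC = 1 − MPS = 1 − 0.13 = 0.87.
Government-spending multiplier = 1/(1 − c(1−t)) = 1/(1 − 0.87×0.86) = 1/0.2518 ≈ 3.971.
ΔY = k × ΔG = (+$278 billion) / 0.2518 ≈ +$1,104.1 billion.

+$1,104.1 billion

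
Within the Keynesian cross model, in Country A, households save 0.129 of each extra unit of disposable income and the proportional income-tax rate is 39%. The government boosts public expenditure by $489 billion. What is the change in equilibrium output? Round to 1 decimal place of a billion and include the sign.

MPC = 1 − MPS = 1 − 0.129 = 0.871.
Government-spending multiplier = 1/(1 − c(1−t)) = 1/(1 − 0.871×0.61) = 1/0.46869 ≈ 2.134.
ΔY = k × ΔG = (+$489 billion) / 0.46869 ≈ +$1,043.3 billion.

+$1,043.3 billion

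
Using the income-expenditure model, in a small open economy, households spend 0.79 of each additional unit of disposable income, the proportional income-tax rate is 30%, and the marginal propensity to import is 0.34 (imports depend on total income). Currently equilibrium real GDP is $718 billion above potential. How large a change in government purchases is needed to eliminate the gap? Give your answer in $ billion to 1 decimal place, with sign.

−$565.1 billion

Spending multiplier = 1/(1 − c(1−t) + m) = 1/(1 − 0.79×0.7 + 0.34) = 1/0.787 ≈ 1.271.
Need ΔY = −$718 billion, so ΔG = ΔY/k = (−$718 billion) × 0.787 ≈ −$565.1 billion.
The government should cut government purchases by $565.1 billion.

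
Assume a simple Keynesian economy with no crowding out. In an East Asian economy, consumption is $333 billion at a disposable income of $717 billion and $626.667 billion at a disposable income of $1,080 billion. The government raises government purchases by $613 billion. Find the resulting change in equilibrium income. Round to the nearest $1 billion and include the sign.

+$3,209 billion

MPC = ΔC/ΔYd = (626.667 − 333)/(1,080 − 717) = 293.667/363 = 0.809.
Spending multiplier = 1/(1 − MPC) = 1/(1 − 0.809) = 1/0.191 ≈ 5.236.
ΔY = k × ΔG = (+$613 billion) / 0.191 ≈ +$3,209 billion.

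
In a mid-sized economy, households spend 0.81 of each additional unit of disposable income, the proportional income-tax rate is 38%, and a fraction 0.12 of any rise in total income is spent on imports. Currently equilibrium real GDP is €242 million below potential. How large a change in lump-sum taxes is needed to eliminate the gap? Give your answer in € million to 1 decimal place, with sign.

−€184.6 million

Spending multiplier = 1/(1 − c(1−t) + m) = 1/(1 − 0.81×0.62 + 0.12) = 1/0.6178 ≈ 1.619.
Tax multiplier = −c·k = −0.81/0.6178 ≈ −1.311. Need ΔY = +€242 million, so ΔT = ΔY/(−c·k) = −(+€242 million) × 0.6178 / 0.81 ≈ −€184.6 million.
The government should cut lump-sum taxes by €184.6 million.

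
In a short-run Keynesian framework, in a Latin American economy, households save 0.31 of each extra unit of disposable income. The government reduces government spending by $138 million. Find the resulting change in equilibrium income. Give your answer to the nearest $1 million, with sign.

−$445 million

MPC = 1 − MPS = 1 − 0.31 = 0.69.
Government-spending multiplier = 1/(1 − MPC) = 1/(1 − 0.69) = 1/0.31 ≈ 3.226.
ΔY = k × ΔG = (−$138 million) / 0.31 ≈ −$445 million.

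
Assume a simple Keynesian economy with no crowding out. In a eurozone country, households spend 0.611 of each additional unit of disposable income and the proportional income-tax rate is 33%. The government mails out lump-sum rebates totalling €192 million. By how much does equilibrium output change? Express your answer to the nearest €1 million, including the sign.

A lump-sum tax change of −€192 million shifts disposable income by +€192 million; first-round consumption changes by −c × ΔT = −0.611 × (−€192 million) = +€117.312 million.
Expenditure multiplier = 1/(1 − c(1−t)) = 1/(1 − 0.611×0.67) = 1/0.59063 ≈ 1.693.
The tax multiplier is −c × k ≈ −1.034, so ΔY = k × (−c·ΔT) = (+€117.312 million) / 0.59063 ≈ +€199 million.

+€199 million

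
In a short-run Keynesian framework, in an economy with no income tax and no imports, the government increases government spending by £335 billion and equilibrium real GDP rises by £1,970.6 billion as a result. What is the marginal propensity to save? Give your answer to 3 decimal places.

Implied spending multiplier k = ΔY/ΔG = 1,970.6/335 ≈ 5.8824.
Since k = 1/(1 − MPC), MPC = 1 − 1/k = 1 − ΔG/ΔY = 1 − 335/1,970.6 ≈ 0.830.
MPS = 1 − MPC = 0.170.

0.170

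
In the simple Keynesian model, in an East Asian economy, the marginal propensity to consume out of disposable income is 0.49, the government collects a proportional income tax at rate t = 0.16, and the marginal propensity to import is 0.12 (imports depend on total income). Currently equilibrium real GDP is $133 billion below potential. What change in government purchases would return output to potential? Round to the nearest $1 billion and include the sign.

+$94 billion

Spending multiplier = 1/(1 − c(1−t) + m) = 1/(1 − 0.49×0.84 + 0.12) = 1/0.7084 ≈ 1.412.
Need ΔY = +$133 billion, so ΔG = ΔY/k = (+$133 billion) × 0.7084 ≈ +$94 billion.
The government should increase government purchases by $94 billion.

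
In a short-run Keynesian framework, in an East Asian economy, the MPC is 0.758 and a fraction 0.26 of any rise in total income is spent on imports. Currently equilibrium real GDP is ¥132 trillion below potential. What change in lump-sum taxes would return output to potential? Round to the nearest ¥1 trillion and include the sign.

−¥87 trillion

Spending multiplier = 1/(1 − c + m) = 1/(1 − 0.758 + 0.26) = 1/0.502 ≈ 1.992.
Tax multiplier = −c·k = −0.758/0.502 ≈ −1.51. Need ΔY = +¥132 trillion, so ΔT = ΔY/(−c·k) = −(+¥132 trillion) × 0.502 / 0.758 ≈ −¥87 trillion.
The government should cut lump-sum taxes by ¥87 trillion.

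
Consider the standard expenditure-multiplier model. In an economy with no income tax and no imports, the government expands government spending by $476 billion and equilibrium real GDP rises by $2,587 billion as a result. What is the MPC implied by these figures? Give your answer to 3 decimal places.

0.816

Implied spending multiplier k = ΔY/ΔG = 2,587/476 ≈ 5.4349.
Since k = 1/(1 − MPC), MPC = 1 − 1/k = 1 − ΔG/ΔY = 1 − 476/2,587 ≈ 0.816.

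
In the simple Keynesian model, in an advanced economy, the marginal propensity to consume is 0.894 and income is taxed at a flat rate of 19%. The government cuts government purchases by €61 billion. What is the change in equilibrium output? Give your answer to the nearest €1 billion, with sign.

Government-spending multiplier = 1/(1 − c(1−t)) = 1/(1 − 0.894×0.81) = 1/0.27586 ≈ 3.625.
ΔY = k × ΔG = (−€61 billion) / 0.27586 ≈ −€221 billion.

−€221 billion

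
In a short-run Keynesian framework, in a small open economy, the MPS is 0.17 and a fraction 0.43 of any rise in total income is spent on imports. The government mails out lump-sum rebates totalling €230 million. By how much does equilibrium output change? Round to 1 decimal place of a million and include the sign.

MPC = 1 − MPS = 1 − 0.17 = 0.83.
A lump-sum tax change of −€230 million shifts disposable income by +€230 million; first-round consumption changes by −c × ΔT = −0.83 × (−€230 million) = +€190.9 million.
Expenditure multiplier = 1/(1 − c + m) = 1/(1 − 0.83 + 0.43) = 1/0.6 ≈ 1.667.
The tax multiplier is −c × k ≈ −1.383, so ΔY = k × (−c·ΔT) = (+€190.9 million) / 0.6 ≈ +€318.2 million.

+€318.2 million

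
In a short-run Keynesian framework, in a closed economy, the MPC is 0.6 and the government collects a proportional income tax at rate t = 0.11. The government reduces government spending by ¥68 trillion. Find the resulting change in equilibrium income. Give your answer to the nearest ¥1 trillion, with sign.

−¥146 trillion

Government-spending multiplier = 1/(1 − c(1−t)) = 1/(1 − 0.6×0.89) = 1/0.466 ≈ 2.146.
ΔY = k × ΔG = (−¥68 trillion) / 0.466 ≈ −¥146 trillion.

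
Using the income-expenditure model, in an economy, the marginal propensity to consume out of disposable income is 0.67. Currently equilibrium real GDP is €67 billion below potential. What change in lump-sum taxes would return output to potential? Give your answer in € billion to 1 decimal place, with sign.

Spending multiplier = 1/(1 − MPC) = 1/(1 − 0.67) = 1/0.33 ≈ 3.03.
Tax multiplier = −c·k = −0.67/0.33 ≈ −2.03. Need ΔY = +€67 billion, so ΔT = ΔY/(−c·k) = −(+€67 billion) × 0.33 / 0.67 = −€33 billion.
The government should cut lump-sum taxes by €33 billion.

−€33.0 billion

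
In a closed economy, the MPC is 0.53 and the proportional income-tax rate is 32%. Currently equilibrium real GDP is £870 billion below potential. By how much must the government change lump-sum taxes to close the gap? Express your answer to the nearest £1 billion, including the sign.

−£1,050 billion

Spending multiplier = 1/(1 − c(1−t)) = 1/(1 − 0.53×0.68) = 1/0.6396 ≈ 1.563.
Tax multiplier = −c·k = −0.53/0.6396 ≈ −0.829. Need ΔY = +£870 billion, so ΔT = ΔY/(−c·k) = −(+£870 billion) × 0.6396 / 0.53 ≈ −£1,050 billion.
The government should cut lump-sum taxes by £1,050 billion.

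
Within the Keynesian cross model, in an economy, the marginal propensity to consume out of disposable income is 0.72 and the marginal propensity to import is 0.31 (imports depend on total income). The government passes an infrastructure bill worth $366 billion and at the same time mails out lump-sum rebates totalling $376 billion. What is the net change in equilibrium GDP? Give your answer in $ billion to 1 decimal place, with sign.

+$1,079.2 billion

Expenditure multiplier = 1/(1 − c + m) = 1/(1 − 0.72 + 0.31) = 1/0.59 ≈ 1.695.
ΔG contributes k·ΔG = (+$366 billion) / 0.59 ≈ +$620.3 billion.
ΔT of −$376 billion changes first-round spending by −c·ΔT = +$270.72 billion, contributing k·(−c·ΔT) = (+$270.72 billion) / 0.59 ≈ +$458.8 billion.
Net ΔY = k(ΔG − c·ΔT) = (+$636.72 billion) / 0.59 ≈ +$1,079.2 billion.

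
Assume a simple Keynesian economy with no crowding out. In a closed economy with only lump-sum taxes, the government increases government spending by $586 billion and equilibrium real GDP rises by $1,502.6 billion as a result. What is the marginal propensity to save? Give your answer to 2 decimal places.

0.39

Implied spending multiplier k = ΔY/ΔG = 1,502.6/586 ≈ 2.5642.
Since k = 1/(1 − MPC), MPC = 1 − 1/k = 1 − ΔG/ΔY = 1 − 586/1,502.6 ≈ 0.61.
MPS = 1 − MPC = 0.39.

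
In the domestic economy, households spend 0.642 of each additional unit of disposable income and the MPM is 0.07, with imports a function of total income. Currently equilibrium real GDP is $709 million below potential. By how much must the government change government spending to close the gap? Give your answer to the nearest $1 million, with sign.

+$303 million

Spending multiplier = 1/(1 − c + m) = 1/(1 − 0.642 + 0.07) = 1/0.428 ≈ 2.336.
Need ΔY = +$709 million, so ΔG = ΔY/k = (+$709 million) × 0.428 ≈ +$303 million.
The government should increase government spending by $303 million.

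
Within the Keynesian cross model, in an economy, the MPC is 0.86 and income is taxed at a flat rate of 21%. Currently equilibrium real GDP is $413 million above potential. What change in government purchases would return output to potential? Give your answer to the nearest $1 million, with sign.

Spending multiplier = 1/(1 − c(1−t)) = 1/(1 − 0.86×0.79) = 1/0.3206 ≈ 3.119.
Need ΔY = −$413 million, so ΔG = ΔY/k = (−$413 million) × 0.3206 ≈ −$132 million.
The government should cut government purchases by $132 million.

−$132 million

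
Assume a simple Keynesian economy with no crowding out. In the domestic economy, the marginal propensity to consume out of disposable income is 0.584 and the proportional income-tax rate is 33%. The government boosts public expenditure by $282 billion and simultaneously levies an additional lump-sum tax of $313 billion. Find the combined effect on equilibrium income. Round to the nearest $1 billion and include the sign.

Expenditure multiplier = 1/(1 − c(1−t)) = 1/(1 − 0.584×0.67) = 1/0.60872 ≈ 1.643.
ΔG contributes k·ΔG = (+$282 billion) / 0.60872 ≈ +$463.3 billion.
ΔT of +$313 billion changes first-round spending by −c·ΔT = −$182.792 billion, contributing k·(−c·ΔT) = (−$182.792 billion) / 0.60872 ≈ −$300.3 billion.
Net ΔY = k(ΔG − c·ΔT) = (+$99.208 billion) / 0.60872 ≈ +$163 billion.

+$163 billion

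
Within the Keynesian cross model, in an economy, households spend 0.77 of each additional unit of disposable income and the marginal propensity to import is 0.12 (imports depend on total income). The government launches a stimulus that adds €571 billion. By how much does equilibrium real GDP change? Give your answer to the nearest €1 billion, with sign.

+€1,631 billion

Government-spending multiplier = 1/(1 − c + m) = 1/(1 − 0.77 + 0.12) = 1/0.35 ≈ 2.857.
ΔY = k × ΔG = (+€571 billion) / 0.35 ≈ +€1,631 billion.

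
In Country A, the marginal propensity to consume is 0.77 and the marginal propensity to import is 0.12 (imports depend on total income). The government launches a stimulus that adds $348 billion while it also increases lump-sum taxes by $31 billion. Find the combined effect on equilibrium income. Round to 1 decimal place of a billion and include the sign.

Expenditure multiplier = 1/(1 − c + m) = 1/(1 − 0.77 + 0.12) = 1/0.35 ≈ 2.857.
ΔG contributes k·ΔG = (+$348 billion) / 0.35 ≈ +$994.3 billion.
ΔT of +$31 billion changes first-round spending by −c·ΔT = −$23.87 billion, contributing k·(−c·ΔT) = (−$23.87 billion) / 0.35 = −$68.2 billion.
Net ΔY = k(ΔG − c·ΔT) = (+$324.13 billion) / 0.35 ≈ +$926.1 billion.

+$926.1 billion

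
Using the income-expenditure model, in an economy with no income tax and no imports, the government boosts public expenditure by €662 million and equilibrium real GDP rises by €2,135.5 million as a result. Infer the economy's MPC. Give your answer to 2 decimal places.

0.69

Implied spending multiplier k = ΔY/ΔG = 2,135.5/662 ≈ 3.2258.
Since k = 1/(1 − MPC), MPC = 1 − 1/k = 1 − ΔG/ΔY = 1 − 662/2,135.5 ≈ 0.69.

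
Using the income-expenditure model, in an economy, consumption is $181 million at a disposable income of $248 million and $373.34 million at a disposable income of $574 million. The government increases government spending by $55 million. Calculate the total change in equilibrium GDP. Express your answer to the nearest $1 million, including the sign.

+$134 million

MPC = ΔC/ΔYd = (373.34 − 181)/(574 − 248) = 192.34/326 = 0.59.
Spending multiplier = 1/(1 − MPC) = 1/(1 − 0.59) = 1/0.41 ≈ 2.439.
ΔY = k × ΔG = (+$55 million) / 0.41 ≈ +$134 million.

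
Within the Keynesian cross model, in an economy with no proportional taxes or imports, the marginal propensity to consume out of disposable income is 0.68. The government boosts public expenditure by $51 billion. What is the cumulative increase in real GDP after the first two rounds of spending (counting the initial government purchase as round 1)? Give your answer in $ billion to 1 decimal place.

Round 1 adds ΔG = $51 billion; each later round is MPC = 0.68 times the previous.
After 2 rounds: 51 + 34.68 = ΔG·(1 − c^2)/(1 − c) = 51 × (1 − 0.4624)/0.32 ≈ $85.7 billion.

$85.7 billion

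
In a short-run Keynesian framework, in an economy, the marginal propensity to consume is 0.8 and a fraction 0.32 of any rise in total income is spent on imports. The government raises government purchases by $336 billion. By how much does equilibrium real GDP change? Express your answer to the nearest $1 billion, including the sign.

Spending multiplier = 1/(1 − c + m) = 1/(1 − 0.8 + 0.32) = 1/0.52 ≈ 1.923.
ΔY = k × ΔG = (+$336 billion) / 0.52 ≈ +$646 billion.

+$646 billion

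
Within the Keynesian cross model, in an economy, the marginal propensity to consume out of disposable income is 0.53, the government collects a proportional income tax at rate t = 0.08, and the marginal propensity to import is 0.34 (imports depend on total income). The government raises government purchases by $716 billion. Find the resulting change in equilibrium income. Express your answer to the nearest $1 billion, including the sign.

+$840 billion

Expenditure multiplier = 1/(1 − c(1−t) + m) = 1/(1 − 0.53×0.92 + 0.34) = 1/0.8524 ≈ 1.173.
ΔY = k × ΔG = (+$716 billion) / 0.8524 ≈ +$840 billion.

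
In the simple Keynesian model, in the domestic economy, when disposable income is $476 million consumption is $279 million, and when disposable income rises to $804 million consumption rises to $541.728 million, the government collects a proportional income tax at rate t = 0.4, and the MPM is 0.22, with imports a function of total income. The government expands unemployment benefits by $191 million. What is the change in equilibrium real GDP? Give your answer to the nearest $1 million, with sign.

+$207 million

MPC = ΔC/ΔYd = (541.728 − 279)/(804 − 476) = 262.728/328 = 0.801.
The transfer change shifts disposable income by +$191 million, so first-round consumption changes by c·ΔTR = 0.801 × (+$191 million) = +$152.991 million.
Expenditure multiplier = 1/(1 − c(1−t) + m) = 1/(1 − 0.801×0.6 + 0.22) = 1/0.7394 ≈ 1.352.
The transfer multiplier is c × k ≈ 1.083, so ΔY = k × (c·ΔTR) = (+$152.991 million) / 0.7394 ≈ +$207 million.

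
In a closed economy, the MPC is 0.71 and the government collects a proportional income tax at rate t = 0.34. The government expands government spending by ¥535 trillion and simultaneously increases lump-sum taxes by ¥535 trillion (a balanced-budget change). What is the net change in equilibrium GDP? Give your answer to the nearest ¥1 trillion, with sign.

+¥292 trillion

Expenditure multiplier = 1/(1 − c(1−t)) = 1/(1 − 0.71×0.66) = 1/0.5314 ≈ 1.882.
ΔG contributes k·ΔG = (+¥535 trillion) / 0.5314 ≈ +¥1,006.8 trillion.
ΔT of +¥535 trillion changes first-round spending by −c·ΔT = −¥379.85 trillion, contributing k·(−c·ΔT) = (−¥379.85 trillion) / 0.5314 ≈ −¥714.8 trillion.
Net ΔY = k(ΔG − c·ΔT) = (+¥155.15 trillion) / 0.5314 ≈ +¥292 trillion.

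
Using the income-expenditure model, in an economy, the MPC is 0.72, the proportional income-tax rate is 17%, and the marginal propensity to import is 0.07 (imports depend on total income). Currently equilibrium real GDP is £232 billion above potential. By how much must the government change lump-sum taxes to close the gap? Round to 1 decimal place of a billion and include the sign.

Spending multiplier = 1/(1 − c(1−t) + m) = 1/(1 − 0.72×0.83 + 0.07) = 1/0.4724 ≈ 2.117.
Tax multiplier = −c·k = −0.72/0.4724 ≈ −1.524. Need ΔY = −£232 billion, so ΔT = ΔY/(−c·k) = −(−£232 billion) × 0.4724 / 0.72 ≈ +£152.2 billion.
The government should raise lump-sum taxes by £152.2 billion.

+£152.2 billion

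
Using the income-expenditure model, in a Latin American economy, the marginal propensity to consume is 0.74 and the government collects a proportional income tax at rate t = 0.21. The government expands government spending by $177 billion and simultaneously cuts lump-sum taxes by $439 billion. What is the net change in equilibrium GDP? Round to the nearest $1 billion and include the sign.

Expenditure multiplier = 1/(1 − c(1−t)) = 1/(1 − 0.74×0.79) = 1/0.4154 ≈ 2.407.
ΔG contributes k·ΔG = (+$177 billion) / 0.4154 ≈ +$426.1 billion.
ΔT of −$439 billion changes first-round spending by −c·ΔT = +$324.86 billion, contributing k·(−c·ΔT) = (+$324.86 billion) / 0.4154 ≈ +$782 billion.
Net ΔY = k(ΔG − c·ΔT) = (+$501.86 billion) / 0.4154 ≈ +$1,208 billion.

+$1,208 billion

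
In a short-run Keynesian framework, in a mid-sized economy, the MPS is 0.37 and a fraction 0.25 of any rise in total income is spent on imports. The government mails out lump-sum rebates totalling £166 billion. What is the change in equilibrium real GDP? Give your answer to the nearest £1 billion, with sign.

+£169 billion

MPC = 1 − MPS = 1 − 0.37 = 0.63.
A lump-sum tax change of −£166 billion shifts disposable income by +£166 billion; first-round consumption changes by −c × ΔT = −0.63 × (−£166 billion) = +£104.58 billion.
Expenditure multiplier = 1/(1 − c + m) = 1/(1 − 0.63 + 0.25) = 1/0.62 ≈ 1.613.
The tax multiplier is −c × k ≈ −1.016, so ΔY = k × (−c·ΔT) = (+£104.58 billion) / 0.62 ≈ +£169 billion.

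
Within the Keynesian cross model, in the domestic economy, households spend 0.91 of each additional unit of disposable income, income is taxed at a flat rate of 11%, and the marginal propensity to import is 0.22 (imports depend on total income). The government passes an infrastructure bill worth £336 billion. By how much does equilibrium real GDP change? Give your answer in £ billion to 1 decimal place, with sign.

Government-spending multiplier = 1/(1 − c(1−t) + m) = 1/(1 − 0.91×0.89 + 0.22) = 1/0.4101 ≈ 2.438.
ΔY = k × ΔG = (+£336 billion) / 0.4101 ≈ +£819.3 billion.

+£819.3 billion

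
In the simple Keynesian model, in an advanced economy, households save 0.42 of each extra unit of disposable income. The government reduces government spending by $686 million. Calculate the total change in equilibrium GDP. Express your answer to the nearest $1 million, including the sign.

−$1,633 million

MPC = 1 − MPS = 1 − 0.42 = 0.58.
Expenditure multiplier = 1/(1 − MPC) = 1/(1 − 0.58) = 1/0.42 ≈ 2.381.
ΔY = k × ΔG = (−$686 million) / 0.42 ≈ −$1,633 million.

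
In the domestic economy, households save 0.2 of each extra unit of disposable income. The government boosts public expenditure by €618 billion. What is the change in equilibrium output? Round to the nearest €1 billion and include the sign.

MPC = 1 − MPS = 1 − 0.2 = 0.8.
Government-spending multiplier = 1/(1 − MPC) = 1/(1 − 0.8) = 1/0.2 = 5.
ΔY = k × ΔG = (+€618 billion) / 0.2 = +€3,090 billion.

+€3,090 billion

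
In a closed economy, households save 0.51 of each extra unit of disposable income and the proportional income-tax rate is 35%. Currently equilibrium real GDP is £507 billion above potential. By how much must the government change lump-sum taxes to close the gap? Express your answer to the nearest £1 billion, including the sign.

+£705 billion

MPC = 1 − MPS = 1 − 0.51 = 0.49.
Spending multiplier = 1/(1 − c(1−t)) = 1/(1 − 0.49×0.65) = 1/0.6815 ≈ 1.467.
Tax multiplier = −c·k = −0.49/0.6815 ≈ −0.719. Need ΔY = −£507 billion, so ΔT = ΔY/(−c·k) = −(−£507 billion) × 0.6815 / 0.49 ≈ +£705 billion.
The government should raise lump-sum taxes by £705 billion.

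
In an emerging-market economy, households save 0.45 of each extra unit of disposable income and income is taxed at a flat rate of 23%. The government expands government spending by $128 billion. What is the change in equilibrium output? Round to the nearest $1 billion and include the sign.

MPC = 1 − MPS = 1 − 0.45 = 0.55.
Expenditure multiplier = 1/(1 − c(1−t)) = 1/(1 − 0.55×0.77) = 1/0.5765 ≈ 1.735.
ΔY = k × ΔG = (+$128 billion) / 0.5765 ≈ +$222 billion.

+$222 billion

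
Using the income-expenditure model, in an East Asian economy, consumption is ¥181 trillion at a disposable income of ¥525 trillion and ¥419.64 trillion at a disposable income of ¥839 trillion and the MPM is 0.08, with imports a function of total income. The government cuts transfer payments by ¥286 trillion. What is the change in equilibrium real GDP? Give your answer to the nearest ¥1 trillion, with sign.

MPC = ΔC/ΔYd = (419.64 − 181)/(839 − 525) = 238.64/314 = 0.76.
The transfer change shifts disposable income by −¥286 trillion, so first-round consumption changes by c·ΔTR = 0.76 × (−¥286 trillion) = −¥217.36 trillion.
Expenditure multiplier = 1/(1 − c + m) = 1/(1 − 0.76 + 0.08) = 1/0.32 = 3.125.
The transfer multiplier is c × k = 2.375, so ΔY = k × (c·ΔTR) = (−¥217.36 trillion) / 0.32 ≈ −¥679 trillion.

−¥679 trillion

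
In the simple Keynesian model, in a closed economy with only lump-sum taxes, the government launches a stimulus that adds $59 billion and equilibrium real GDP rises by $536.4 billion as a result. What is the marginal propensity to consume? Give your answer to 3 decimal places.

0.890

Implied spending multiplier k = ΔY/ΔG = 536.4/59 ≈ 9.0915.
Since k = 1/(1 − MPC), MPC = 1 − 1/k = 1 − ΔG/ΔY = 1 − 59/536.4 ≈ 0.890.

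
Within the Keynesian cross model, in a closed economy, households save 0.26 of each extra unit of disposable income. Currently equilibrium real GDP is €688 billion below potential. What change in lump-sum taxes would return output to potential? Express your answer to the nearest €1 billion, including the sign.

−€242 billion

MPC = 1 − MPS = 1 − 0.26 = 0.74.
Spending multiplier = 1/(1 − MPC) = 1/(1 − 0.74) = 1/0.26 ≈ 3.846.
Tax multiplier = −c·k = −0.74/0.26 ≈ −2.846. Need ΔY = +€688 billion, so ΔT = ΔY/(−c·k) = −(+€688 billion) × 0.26 / 0.74 ≈ −€242 billion.
The government should cut lump-sum taxes by €242 billion.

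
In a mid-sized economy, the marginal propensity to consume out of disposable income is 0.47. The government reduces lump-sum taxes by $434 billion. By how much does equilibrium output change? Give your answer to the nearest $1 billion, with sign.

A lump-sum tax change of −$434 billion shifts disposable income by +$434 billion; first-round consumption changes by −c × ΔT = −0.47 × (−$434 billion) = +$203.98 billion.
Expenditure multiplier = 1/(1 − MPC) = 1/(1 − 0.47) = 1/0.53 ≈ 1.887.
The tax multiplier is −c × k ≈ −0.887, so ΔY = k × (−c·ΔT) = (+$203.98 billion) / 0.53 ≈ +$385 billion.

+$385 billion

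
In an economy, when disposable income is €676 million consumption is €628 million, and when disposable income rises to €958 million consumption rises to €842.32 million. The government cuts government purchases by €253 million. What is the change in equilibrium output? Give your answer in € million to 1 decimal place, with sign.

−€1,054.2 million

MPC = ΔC/ΔYd = (842.32 − 628)/(958 − 676) = 214.32/282 = 0.76.
Government-spending multiplier = 1/(1 − MPC) = 1/(1 − 0.76) = 1/0.24 ≈ 4.167.
ΔY = k × ΔG = (−€253 million) / 0.24 ≈ −€1,054.2 million.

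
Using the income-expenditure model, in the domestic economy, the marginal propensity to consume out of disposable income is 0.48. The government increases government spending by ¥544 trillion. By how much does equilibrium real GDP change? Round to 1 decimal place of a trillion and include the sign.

Government-spending multiplier = 1/(1 − MPC) = 1/(1 − 0.48) = 1/0.52 ≈ 1.923.
ΔY = k × ΔG = (+¥544 trillion) / 0.52 ≈ +¥1,046.2 trillion.

+¥1,046.2 trillion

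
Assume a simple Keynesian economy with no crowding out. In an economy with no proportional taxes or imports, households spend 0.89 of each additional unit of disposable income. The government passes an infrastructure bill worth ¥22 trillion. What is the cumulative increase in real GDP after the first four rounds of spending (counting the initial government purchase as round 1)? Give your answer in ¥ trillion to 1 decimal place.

¥74.5 trillion

Round 1 adds ΔG = ¥22 trillion; each later round is MPC = 0.89 times the previous.
After 4 rounds: 22 + 19.58 + 17.4262 + 15.509318 = ΔG·(1 − c^4)/(1 − c) = 22 × (1 − 0.62742241)/0.11 ≈ ¥74.5 trillion.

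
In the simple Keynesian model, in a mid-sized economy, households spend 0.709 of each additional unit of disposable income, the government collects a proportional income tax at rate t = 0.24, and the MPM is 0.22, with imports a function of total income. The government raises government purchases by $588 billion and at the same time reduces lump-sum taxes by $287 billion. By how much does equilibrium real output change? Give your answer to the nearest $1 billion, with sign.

+$1,162 billion

Expenditure multiplier = 1/(1 − c(1−t) + m) = 1/(1 − 0.709×0.76 + 0.22) = 1/0.68116 ≈ 1.468.
ΔG contributes k·ΔG = (+$588 billion) / 0.68116 ≈ +$863.2 billion.
ΔT of −$287 billion changes first-round spending by −c·ΔT = +$203.483 billion, contributing k·(−c·ΔT) = (+$203.483 billion) / 0.68116 ≈ +$298.7 billion.
Net ΔY = k(ΔG − c·ΔT) = (+$791.483 billion) / 0.68116 ≈ +$1,162 billion.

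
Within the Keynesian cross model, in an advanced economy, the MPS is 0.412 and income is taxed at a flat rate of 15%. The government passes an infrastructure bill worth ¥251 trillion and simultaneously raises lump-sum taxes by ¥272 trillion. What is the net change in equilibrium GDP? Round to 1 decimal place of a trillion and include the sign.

MPC = 1 − MPS = 1 − 0.412 = 0.588.
Expenditure multiplier = 1/(1 − c(1−t)) = 1/(1 − 0.588×0.85) = 1/0.5002 ≈ 1.999.
ΔG contributes k·ΔG = (+¥251 trillion) / 0.5002 ≈ +¥501.8 trillion.
ΔT of +¥272 trillion changes first-round spending by −c·ΔT = −¥159.936 trillion, contributing k·(−c·ΔT) = (−¥159.936 trillion) / 0.5002 ≈ −¥319.7 trillion.
Net ΔY = k(ΔG − c·ΔT) = (+¥91.064 trillion) / 0.5002 ≈ +¥182.1 trillion.

+¥182.1 trillion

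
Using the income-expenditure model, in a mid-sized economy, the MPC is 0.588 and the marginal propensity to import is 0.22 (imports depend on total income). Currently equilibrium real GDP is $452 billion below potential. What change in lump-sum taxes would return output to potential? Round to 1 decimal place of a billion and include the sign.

Spending multiplier = 1/(1 − c + m) = 1/(1 − 0.588 + 0.22) = 1/0.632 ≈ 1.582.
Tax multiplier = −c·k = −0.588/0.632 ≈ −0.93. Need ΔY = +$452 billion, so ΔT = ΔY/(−c·k) = −(+$452 billion) × 0.632 / 0.588 ≈ −$485.8 billion.
The government should cut lump-sum taxes by $485.8 billion.

−$485.8 billion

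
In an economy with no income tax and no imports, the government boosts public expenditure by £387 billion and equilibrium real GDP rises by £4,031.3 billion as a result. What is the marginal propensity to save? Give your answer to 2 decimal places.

0.10

Implied spending multiplier k = ΔY/ΔG = 4,031.3/387 ≈ 10.4168.
Since k = 1/(1 − MPC), MPC = 1 − 1/k = 1 − ΔG/ΔY = 1 − 387/4,031.3 ≈ 0.90.
MPS = 1 − MPC = 0.10.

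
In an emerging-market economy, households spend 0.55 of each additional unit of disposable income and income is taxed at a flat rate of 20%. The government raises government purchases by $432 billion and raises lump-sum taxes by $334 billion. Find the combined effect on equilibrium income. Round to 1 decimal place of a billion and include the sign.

+$443.4 billion

Expenditure multiplier = 1/(1 − c(1−t)) = 1/(1 − 0.55×0.8) = 1/0.56 ≈ 1.786.
ΔG contributes k·ΔG = (+$432 billion) / 0.56 ≈ +$771.4 billion.
ΔT of +$334 billion changes first-round spending by −c·ΔT = −$183.7 billion, contributing k·(−c·ΔT) = (−$183.7 billion) / 0.56 ≈ −$328 billion.
Net ΔY = k(ΔG − c·ΔT) = (+$248.3 billion) / 0.56 ≈ +$443.4 billion.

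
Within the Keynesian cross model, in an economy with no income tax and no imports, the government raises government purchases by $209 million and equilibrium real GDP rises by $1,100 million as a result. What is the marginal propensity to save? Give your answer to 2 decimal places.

Implied spending multiplier k = ΔY/ΔG = 1,100/209 ≈ 5.2632.
Since k = 1/(1 − MPC), MPC = 1 − 1/k = 1 − ΔG/ΔY = 1 − 209/1,100 = 0.81.
MPS = 1 − MPC = 0.19.

0.19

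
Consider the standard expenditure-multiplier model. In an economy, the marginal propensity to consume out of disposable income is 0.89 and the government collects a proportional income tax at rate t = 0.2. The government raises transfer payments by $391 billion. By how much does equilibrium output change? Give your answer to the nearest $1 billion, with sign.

+$1,208 billion

The transfer change shifts disposable income by +$391 billion, so first-round consumption changes by c·ΔTR = 0.89 × (+$391 billion) = +$347.99 billion.
Expenditure multiplier = 1/(1 − c(1−t)) = 1/(1 − 0.89×0.8) = 1/0.288 ≈ 3.472.
The transfer multiplier is c × k ≈ 3.09, so ΔY = k × (c·ΔTR) = (+$347.99 billion) / 0.288 ≈ +$1,208 billion.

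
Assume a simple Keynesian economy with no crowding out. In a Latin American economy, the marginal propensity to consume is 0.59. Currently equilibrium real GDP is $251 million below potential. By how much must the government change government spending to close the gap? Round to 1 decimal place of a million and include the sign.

Spending multiplier = 1/(1 − MPC) = 1/(1 − 0.59) = 1/0.41 ≈ 2.439.
Need ΔY = +$251 million, so ΔG = ΔY/k = (+$251 million) × 0.41 ≈ +$102.9 million.
The government should increase government spending by $102.9 million.

+$102.9 million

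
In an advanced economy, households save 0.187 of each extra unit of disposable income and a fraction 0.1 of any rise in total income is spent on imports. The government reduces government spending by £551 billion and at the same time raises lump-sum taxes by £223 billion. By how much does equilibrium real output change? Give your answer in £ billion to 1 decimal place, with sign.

−£2,551.6 billion

MPC = 1 − MPS = 1 − 0.187 = 0.813.
Expenditure multiplier = 1/(1 − c + m) = 1/(1 − 0.813 + 0.1) = 1/0.287 ≈ 3.484.
ΔG contributes k·ΔG = (−£551 billion) / 0.287 ≈ −£1,919.9 billion.
ΔT of +£223 billion changes first-round spending by −c·ΔT = −£181.299 billion, contributing k·(−c·ΔT) = (−£181.299 billion) / 0.287 ≈ −£631.7 billion.
Net ΔY = k(ΔG − c·ΔT) = (−£732.299 billion) / 0.287 ≈ −£2,551.6 billion.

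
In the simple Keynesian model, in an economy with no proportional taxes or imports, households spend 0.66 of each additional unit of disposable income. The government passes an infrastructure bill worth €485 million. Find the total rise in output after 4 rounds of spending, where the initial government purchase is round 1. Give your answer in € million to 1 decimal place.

€1,155.8 million

Round 1 adds ΔG = €485 million; each later round is MPC = 0.66 times the previous.
After 4 rounds: 485 + 320.1 + 211.266 + 139.43556 = ΔG·(1 − c^4)/(1 − c) = 485 × (1 − 0.18974736)/0.34 ≈ €1,155.8 million.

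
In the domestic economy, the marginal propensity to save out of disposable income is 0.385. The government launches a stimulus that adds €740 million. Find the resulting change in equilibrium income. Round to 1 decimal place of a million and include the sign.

MPC = 1 − MPS = 1 − 0.385 = 0.615.
Government-spending multiplier = 1/(1 − MPC) = 1/(1 − 0.615) = 1/0.385 ≈ 2.597.
ΔY = k × ΔG = (+€740 million) / 0.385 ≈ +€1,922.1 million.

+€1,922.1 million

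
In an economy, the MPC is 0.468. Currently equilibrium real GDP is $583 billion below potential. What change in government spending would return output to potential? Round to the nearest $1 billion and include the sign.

+$310 billion

Spending multiplier = 1/(1 − MPC) = 1/(1 − 0.468) = 1/0.532 ≈ 1.88.
Need ΔY = +$583 billion, so ΔG = ΔY/k = (+$583 billion) × 0.532 ≈ +$310 billion.
The government should increase government spending by $310 billion.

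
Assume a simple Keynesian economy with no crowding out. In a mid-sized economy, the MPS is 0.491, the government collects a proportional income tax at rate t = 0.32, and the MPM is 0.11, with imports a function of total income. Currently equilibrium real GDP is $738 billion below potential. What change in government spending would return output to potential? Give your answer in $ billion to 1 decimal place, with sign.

+$563.7 billion

MPC = 1 − MPS = 1 − 0.491 = 0.509.
Spending multiplier = 1/(1 − c(1−t) + m) = 1/(1 − 0.509×0.68 + 0.11) = 1/0.76388 ≈ 1.309.
Need ΔY = +$738 billion, so ΔG = ΔY/k = (+$738 billion) × 0.76388 ≈ +$563.7 billion.
The government should increase government spending by $563.7 billion.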